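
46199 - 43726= 2473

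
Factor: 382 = 2^1*191^1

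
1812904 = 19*95416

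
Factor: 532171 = 19^1 * 37^1*757^1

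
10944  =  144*76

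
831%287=257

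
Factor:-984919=-13^1*239^1*317^1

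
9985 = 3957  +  6028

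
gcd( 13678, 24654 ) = 14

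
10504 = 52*202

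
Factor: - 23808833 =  - 23808833^1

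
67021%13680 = 12301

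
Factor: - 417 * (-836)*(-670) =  - 233570040=- 2^3*3^1 *5^1*11^1*19^1*67^1*139^1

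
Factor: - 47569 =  - 47569^1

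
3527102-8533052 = -5005950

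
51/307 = 51/307 = 0.17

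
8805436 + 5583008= 14388444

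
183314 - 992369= - 809055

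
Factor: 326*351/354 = 19071/59 = 3^2*13^1 * 59^( - 1)*163^1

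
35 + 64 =99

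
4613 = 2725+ 1888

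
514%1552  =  514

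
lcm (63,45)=315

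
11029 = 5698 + 5331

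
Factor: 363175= 5^2 * 73^1 * 199^1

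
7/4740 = 7/4740 = 0.00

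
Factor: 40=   2^3 * 5^1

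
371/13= 371/13 = 28.54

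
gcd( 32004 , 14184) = 36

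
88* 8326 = 732688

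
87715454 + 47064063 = 134779517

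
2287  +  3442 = 5729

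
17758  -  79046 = -61288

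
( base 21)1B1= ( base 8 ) 1241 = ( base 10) 673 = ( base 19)1g8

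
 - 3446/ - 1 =3446/1= 3446.00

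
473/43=11  =  11.00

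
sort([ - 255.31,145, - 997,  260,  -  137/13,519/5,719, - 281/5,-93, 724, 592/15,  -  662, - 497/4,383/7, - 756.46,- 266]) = [  -  997,  -  756.46,  -  662,  -  266,  -  255.31, - 497/4,  -  93,-281/5, - 137/13,592/15, 383/7 , 519/5,145,260,719,724]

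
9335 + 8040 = 17375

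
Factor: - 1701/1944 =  - 7/8 = -  2^( - 3 ) * 7^1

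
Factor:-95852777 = -19^1 * 61^1*191^1*433^1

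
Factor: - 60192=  - 2^5*3^2*11^1*19^1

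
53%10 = 3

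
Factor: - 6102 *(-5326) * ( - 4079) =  - 132564448908 =-2^2*3^3*113^1*2663^1*4079^1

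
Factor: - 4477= - 11^2*37^1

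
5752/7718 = 2876/3859 = 0.75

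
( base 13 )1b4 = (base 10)316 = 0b100111100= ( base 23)dh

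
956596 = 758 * 1262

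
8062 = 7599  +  463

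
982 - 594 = 388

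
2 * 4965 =9930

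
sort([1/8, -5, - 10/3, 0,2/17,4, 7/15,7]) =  [ - 5,-10/3,0, 2/17, 1/8, 7/15,4, 7 ] 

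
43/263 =43/263  =  0.16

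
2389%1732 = 657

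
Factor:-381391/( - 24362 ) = 2^(  -  1 )*13^( - 1 )*109^1 * 937^( - 1)*3499^1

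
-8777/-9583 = 8777/9583  =  0.92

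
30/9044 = 15/4522 = 0.00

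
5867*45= 264015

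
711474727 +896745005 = 1608219732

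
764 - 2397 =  - 1633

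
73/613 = 73/613 = 0.12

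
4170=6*695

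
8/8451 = 8/8451 = 0.00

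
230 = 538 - 308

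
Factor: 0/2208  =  0^1 = 0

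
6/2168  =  3/1084 = 0.00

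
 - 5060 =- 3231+- 1829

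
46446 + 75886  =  122332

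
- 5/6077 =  - 1 + 6072/6077 = -0.00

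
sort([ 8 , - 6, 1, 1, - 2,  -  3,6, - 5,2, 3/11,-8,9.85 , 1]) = [ - 8 , - 6, - 5,-3, - 2, 3/11, 1,1, 1, 2, 6,8 , 9.85 ]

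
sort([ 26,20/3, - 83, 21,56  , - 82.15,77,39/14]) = [ - 83, - 82.15, 39/14,20/3, 21,26,56, 77] 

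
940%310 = 10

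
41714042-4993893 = 36720149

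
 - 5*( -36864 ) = 184320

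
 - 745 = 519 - 1264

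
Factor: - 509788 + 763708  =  2^5*3^1 * 5^1*23^2 = 253920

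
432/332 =108/83  =  1.30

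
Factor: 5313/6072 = 2^(- 3 )*7^1= 7/8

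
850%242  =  124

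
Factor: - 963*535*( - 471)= 3^3*5^1 * 107^2* 157^1  =  242661555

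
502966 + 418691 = 921657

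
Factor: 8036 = 2^2*7^2*41^1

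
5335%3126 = 2209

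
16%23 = 16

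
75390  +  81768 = 157158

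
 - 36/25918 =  - 1 + 12941/12959 = - 0.00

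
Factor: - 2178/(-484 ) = 9/2 =2^ ( - 1 )*3^2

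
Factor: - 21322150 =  - 2^1*5^2 *23^1*18541^1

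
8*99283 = 794264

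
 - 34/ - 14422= 17/7211= 0.00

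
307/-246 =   -  2+185/246 = -1.25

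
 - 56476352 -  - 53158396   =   - 3317956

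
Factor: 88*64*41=230912 = 2^9*11^1*41^1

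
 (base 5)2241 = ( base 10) 321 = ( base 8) 501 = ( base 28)BD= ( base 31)ab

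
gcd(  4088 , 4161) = 73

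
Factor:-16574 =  - 2^1*8287^1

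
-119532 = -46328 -73204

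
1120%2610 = 1120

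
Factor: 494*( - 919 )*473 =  - 214735378  =  -2^1 * 11^1 *13^1*19^1 * 43^1*919^1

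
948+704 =1652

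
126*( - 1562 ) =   -  196812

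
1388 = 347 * 4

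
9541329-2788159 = 6753170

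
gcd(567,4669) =7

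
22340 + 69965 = 92305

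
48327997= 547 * 88351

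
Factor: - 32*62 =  - 2^6 *31^1 = - 1984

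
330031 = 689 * 479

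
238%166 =72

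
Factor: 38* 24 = 912 = 2^4 * 3^1*19^1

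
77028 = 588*131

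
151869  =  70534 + 81335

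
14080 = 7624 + 6456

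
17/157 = 17/157= 0.11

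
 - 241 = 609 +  - 850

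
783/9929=783/9929 = 0.08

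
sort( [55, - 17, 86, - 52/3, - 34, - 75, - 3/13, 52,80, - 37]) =[ -75 ,-37,  -  34, - 52/3 , - 17, - 3/13, 52,  55,80, 86 ]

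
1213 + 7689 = 8902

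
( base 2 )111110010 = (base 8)762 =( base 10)498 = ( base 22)10e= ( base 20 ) 14I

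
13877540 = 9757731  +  4119809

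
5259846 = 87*60458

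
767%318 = 131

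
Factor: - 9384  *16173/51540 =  - 2^1*3^3*5^( - 1 )*17^1 * 23^1 * 599^1*859^( - 1 )   =  -  12647286/4295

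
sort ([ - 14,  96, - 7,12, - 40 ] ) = [ - 40, - 14, - 7,12,96 ] 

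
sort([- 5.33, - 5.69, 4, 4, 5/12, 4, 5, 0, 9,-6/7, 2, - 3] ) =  [-5.69, - 5.33,  -  3, - 6/7,0, 5/12,2,4,4, 4,5, 9]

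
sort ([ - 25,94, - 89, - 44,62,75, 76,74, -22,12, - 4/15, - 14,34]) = [ - 89, - 44 , - 25, - 22, - 14, - 4/15,12,34,62,74,  75 , 76,94]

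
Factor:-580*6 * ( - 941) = 3274680=2^3*3^1 * 5^1*29^1 * 941^1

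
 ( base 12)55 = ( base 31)23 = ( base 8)101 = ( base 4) 1001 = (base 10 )65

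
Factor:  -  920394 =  - 2^1*3^2*51133^1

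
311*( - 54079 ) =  - 16818569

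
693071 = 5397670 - 4704599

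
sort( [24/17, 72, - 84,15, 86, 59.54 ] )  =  [ - 84, 24/17,15, 59.54, 72,  86] 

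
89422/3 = 89422/3 =29807.33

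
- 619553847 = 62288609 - 681842456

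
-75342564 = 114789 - 75457353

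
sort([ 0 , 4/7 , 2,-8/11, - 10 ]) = [  -  10,-8/11, 0 , 4/7,2] 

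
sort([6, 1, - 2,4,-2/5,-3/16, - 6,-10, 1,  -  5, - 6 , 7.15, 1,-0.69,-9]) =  [-10,-9,-6, - 6, - 5, - 2,-0.69,- 2/5,-3/16, 1,1 , 1, 4,6,  7.15 ]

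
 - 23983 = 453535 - 477518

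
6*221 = 1326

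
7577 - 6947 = 630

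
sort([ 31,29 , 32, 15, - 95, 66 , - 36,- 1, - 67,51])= [ - 95, - 67, - 36,-1,15,29 , 31,32, 51,66 ]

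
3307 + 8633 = 11940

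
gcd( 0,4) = 4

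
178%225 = 178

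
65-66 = -1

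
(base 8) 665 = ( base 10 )437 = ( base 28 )FH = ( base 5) 3222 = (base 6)2005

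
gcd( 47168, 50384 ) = 1072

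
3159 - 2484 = 675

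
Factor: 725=5^2*29^1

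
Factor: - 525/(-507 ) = 5^2 * 7^1*13^( - 2 ) = 175/169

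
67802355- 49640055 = 18162300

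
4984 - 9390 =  - 4406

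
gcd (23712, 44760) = 24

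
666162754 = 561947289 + 104215465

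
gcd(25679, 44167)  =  1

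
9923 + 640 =10563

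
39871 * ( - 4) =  - 159484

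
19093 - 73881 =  - 54788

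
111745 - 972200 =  - 860455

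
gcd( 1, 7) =1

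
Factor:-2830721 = - 17^1 *73^1 *2281^1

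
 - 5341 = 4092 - 9433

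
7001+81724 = 88725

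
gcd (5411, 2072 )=7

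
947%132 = 23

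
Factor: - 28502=  -  2^1*14251^1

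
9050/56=4525/28 = 161.61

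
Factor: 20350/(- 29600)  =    -  11/16 = - 2^( - 4)*11^1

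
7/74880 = 7/74880=0.00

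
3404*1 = 3404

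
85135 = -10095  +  95230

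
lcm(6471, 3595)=32355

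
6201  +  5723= 11924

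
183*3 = 549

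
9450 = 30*315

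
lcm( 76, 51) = 3876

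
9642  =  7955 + 1687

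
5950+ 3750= 9700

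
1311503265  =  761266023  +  550237242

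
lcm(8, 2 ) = 8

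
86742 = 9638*9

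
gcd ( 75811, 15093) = 1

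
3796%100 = 96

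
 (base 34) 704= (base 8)17640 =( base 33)7EB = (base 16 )1FA0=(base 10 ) 8096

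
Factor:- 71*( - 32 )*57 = 2^5*3^1*19^1*71^1 =129504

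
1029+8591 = 9620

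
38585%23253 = 15332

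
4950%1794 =1362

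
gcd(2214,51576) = 6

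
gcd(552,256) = 8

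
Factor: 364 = 2^2*7^1*13^1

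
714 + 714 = 1428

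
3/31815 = 1/10605 = 0.00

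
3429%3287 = 142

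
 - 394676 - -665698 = 271022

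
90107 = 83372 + 6735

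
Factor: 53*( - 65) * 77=  -  5^1 * 7^1*11^1*13^1 *53^1 = -  265265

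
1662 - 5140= - 3478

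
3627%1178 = 93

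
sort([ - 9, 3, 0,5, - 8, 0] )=[ - 9, -8,0,0, 3  ,  5 ]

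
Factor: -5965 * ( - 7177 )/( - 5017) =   -  42810805/5017 =- 5^1 *29^( - 1)*173^ ( - 1 )*1193^1*7177^1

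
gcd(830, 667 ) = 1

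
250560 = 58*4320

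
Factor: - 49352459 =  - 13^1*3796343^1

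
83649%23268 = 13845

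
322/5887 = 46/841 = 0.05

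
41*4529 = 185689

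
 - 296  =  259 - 555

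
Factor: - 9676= - 2^2*41^1*59^1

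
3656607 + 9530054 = 13186661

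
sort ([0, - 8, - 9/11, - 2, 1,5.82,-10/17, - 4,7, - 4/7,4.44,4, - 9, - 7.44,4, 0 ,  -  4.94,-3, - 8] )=[ - 9, - 8, - 8, - 7.44, -4.94, - 4,  -  3, - 2, - 9/11, - 10/17, - 4/7,0,0,1,4,4,  4.44, 5.82,7]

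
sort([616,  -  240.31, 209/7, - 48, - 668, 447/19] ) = [ - 668, - 240.31, - 48, 447/19, 209/7 , 616 ]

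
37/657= 37/657= 0.06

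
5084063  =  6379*797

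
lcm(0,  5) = 0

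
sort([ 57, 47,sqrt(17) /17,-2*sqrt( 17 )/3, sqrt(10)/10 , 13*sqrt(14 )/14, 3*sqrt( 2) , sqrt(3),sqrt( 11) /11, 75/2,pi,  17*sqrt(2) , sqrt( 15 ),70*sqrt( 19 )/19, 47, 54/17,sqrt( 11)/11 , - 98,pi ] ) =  [ - 98,  -  2*sqrt( 17 )/3,sqrt( 17)/17 , sqrt( 11 ) /11, sqrt(11 )/11 , sqrt( 10)/10,sqrt(3 ),pi,  pi,  54/17,13*sqrt( 14 )/14,sqrt(  15),  3*sqrt( 2 ) , 70 * sqrt( 19)/19  ,  17*sqrt(2), 75/2 , 47, 47,57 ] 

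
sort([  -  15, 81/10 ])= [-15,81/10 ] 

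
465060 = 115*4044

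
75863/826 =75863/826 = 91.84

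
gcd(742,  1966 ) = 2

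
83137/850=83137/850 = 97.81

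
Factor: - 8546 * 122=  -1042612 = - 2^2*61^1*4273^1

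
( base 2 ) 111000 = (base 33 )1n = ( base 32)1O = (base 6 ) 132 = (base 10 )56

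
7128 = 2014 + 5114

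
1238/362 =3+76/181  =  3.42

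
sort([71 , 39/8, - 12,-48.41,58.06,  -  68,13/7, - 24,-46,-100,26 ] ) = [  -  100, - 68, - 48.41, - 46 , -24 ,-12,13/7, 39/8, 26,58.06, 71]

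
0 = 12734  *0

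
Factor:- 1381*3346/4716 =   -  2310413/2358 = - 2^( - 1) *3^(- 2 )*7^1*131^(-1)*239^1*1381^1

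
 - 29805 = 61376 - 91181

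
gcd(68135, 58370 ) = 5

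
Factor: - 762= - 2^1*  3^1* 127^1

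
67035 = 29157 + 37878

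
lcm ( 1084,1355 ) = 5420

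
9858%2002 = 1850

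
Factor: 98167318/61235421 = 2^1*3^(-1) * 13^ (-1)*97^( - 1)*257^1*331^1 * 577^1*16187^ (-1) 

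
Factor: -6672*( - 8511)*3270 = 185688231840 = 2^5*3^3*5^1*109^1*139^1*2837^1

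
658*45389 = 29865962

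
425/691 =425/691  =  0.62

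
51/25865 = 51/25865 = 0.00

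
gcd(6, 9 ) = 3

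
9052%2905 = 337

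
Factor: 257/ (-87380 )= - 2^( - 2) *5^ ( - 1 ) * 17^(- 1 )=-1/340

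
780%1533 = 780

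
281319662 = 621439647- 340119985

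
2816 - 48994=-46178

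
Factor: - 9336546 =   -  2^1*3^5*19211^1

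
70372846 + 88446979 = 158819825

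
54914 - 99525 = -44611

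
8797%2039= 641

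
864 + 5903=6767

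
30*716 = 21480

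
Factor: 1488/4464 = 3^(-1) = 1/3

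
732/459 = 244/153 = 1.59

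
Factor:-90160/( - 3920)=23^1 = 23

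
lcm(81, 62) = 5022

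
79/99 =79/99 = 0.80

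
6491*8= 51928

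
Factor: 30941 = 30941^1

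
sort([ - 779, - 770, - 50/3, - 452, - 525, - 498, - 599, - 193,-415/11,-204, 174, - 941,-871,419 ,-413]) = [ - 941, - 871, - 779 , - 770, - 599, - 525, - 498, - 452, - 413, - 204, - 193, -415/11,-50/3, 174,419 ]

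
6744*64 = 431616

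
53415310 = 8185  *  6526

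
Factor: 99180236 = 2^2*24795059^1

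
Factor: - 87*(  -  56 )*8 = 2^6 * 3^1 * 7^1 * 29^1 =38976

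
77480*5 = 387400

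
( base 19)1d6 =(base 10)614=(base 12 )432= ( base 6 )2502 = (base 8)1146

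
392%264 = 128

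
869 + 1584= 2453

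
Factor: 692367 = 3^1 * 13^1*41^1 * 433^1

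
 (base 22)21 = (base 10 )45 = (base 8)55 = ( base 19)27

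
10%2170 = 10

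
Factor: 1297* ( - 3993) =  - 3^1*11^3*1297^1 = -  5178921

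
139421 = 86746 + 52675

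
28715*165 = 4737975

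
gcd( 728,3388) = 28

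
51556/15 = 3437+1/15 = 3437.07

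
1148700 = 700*1641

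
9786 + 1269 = 11055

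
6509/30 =6509/30 = 216.97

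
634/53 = 11 + 51/53 = 11.96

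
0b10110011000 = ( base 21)354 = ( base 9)1861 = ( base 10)1432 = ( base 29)1kb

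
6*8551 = 51306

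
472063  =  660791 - 188728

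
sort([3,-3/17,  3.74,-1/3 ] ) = [-1/3,-3/17,3,3.74]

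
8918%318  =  14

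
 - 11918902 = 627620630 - 639539532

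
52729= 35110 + 17619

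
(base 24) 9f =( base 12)173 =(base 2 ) 11100111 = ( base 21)B0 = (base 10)231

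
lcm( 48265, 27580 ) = 193060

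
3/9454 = 3/9454 =0.00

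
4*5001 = 20004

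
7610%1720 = 730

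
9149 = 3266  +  5883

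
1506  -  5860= -4354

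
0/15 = 0 = 0.00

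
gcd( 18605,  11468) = 61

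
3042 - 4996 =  - 1954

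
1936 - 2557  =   - 621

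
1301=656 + 645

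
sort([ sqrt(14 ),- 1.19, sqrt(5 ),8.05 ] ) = [ - 1.19, sqrt(5),  sqrt( 14), 8.05]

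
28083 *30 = 842490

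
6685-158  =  6527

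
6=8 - 2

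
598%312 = 286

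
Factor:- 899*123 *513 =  -3^4*19^1*29^1*31^1*41^1 = -  56726001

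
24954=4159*6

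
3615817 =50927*71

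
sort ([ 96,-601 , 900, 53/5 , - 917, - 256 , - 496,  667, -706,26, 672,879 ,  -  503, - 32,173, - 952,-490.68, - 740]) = [- 952, - 917, - 740, - 706, - 601,- 503, - 496, - 490.68, - 256, - 32 , 53/5,26,96, 173,  667,672, 879, 900]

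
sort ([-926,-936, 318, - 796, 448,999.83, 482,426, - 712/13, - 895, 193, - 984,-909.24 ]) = [ - 984, - 936, - 926, - 909.24,-895, - 796, - 712/13,193, 318, 426,448, 482,999.83 ] 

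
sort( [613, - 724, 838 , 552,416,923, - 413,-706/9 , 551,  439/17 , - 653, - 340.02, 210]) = [ - 724, - 653,  -  413, - 340.02, - 706/9,439/17, 210 , 416 , 551,552, 613,  838, 923] 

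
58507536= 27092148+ 31415388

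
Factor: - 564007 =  - 127^1*4441^1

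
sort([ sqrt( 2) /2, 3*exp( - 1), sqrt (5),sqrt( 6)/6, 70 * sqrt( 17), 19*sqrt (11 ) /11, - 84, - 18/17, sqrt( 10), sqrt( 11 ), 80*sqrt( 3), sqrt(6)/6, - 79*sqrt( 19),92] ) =[ - 79 * sqrt(19) , - 84, - 18/17, sqrt( 6)/6, sqrt( 6 )/6,sqrt( 2 )/2,3*exp (-1 ) , sqrt ( 5 ), sqrt (10),  sqrt( 11), 19*sqrt( 11)/11,92, 80*sqrt( 3), 70*sqrt( 17) ] 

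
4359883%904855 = 740463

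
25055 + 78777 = 103832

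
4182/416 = 2091/208=10.05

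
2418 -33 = 2385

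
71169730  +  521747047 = 592916777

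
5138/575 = 8  +  538/575 = 8.94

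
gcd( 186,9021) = 93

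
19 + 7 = 26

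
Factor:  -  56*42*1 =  - 2352 = -2^4*3^1*7^2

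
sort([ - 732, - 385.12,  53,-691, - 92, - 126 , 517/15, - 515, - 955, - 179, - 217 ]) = [ - 955, - 732, - 691,-515,-385.12, - 217, - 179 , - 126,  -  92, 517/15, 53] 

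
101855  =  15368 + 86487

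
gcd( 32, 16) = 16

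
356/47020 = 89/11755 =0.01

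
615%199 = 18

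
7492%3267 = 958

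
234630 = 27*8690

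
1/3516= 1/3516 = 0.00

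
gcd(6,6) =6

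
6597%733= 0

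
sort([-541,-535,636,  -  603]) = [ - 603,-541,-535, 636 ]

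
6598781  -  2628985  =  3969796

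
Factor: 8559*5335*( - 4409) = - 201324926385=   - 3^3 * 5^1 * 11^1*97^1  *317^1 * 4409^1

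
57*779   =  44403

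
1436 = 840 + 596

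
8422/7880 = 4211/3940 = 1.07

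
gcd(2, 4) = 2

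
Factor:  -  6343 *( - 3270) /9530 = 2074161/953 = 3^1*109^1*953^ (  -  1 )*6343^1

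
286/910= 11/35 = 0.31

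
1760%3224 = 1760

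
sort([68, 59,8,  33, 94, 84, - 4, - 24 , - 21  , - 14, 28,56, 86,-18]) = [ - 24, - 21, - 18 , - 14  , - 4, 8 , 28,33, 56,  59, 68, 84, 86 , 94]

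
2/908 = 1/454 = 0.00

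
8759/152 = 57 + 5/8 = 57.62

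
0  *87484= 0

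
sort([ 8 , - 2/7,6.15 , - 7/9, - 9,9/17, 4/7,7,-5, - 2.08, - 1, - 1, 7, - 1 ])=[ - 9, - 5, - 2.08, - 1, - 1, - 1, - 7/9, - 2/7,9/17,4/7,6.15,7,7 , 8]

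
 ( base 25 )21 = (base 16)33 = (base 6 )123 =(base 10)51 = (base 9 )56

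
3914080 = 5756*680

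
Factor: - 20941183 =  - 887^1*23609^1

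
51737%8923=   7122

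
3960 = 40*99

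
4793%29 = 8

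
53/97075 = 53/97075  =  0.00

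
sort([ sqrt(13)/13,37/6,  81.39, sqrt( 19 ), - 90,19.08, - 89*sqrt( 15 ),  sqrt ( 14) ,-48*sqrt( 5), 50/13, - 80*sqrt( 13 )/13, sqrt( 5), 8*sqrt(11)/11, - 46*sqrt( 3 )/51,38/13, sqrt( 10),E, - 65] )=[ - 89*sqrt( 15),-48* sqrt(5 ), -90,-65, - 80*sqrt( 13)/13, - 46*sqrt(3) /51,sqrt(13)/13, sqrt (5),8*sqrt ( 11)/11, E, 38/13,sqrt(  10 ), sqrt(14), 50/13,  sqrt( 19), 37/6, 19.08, 81.39]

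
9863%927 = 593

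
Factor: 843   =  3^1*281^1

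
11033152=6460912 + 4572240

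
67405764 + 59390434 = 126796198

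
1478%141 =68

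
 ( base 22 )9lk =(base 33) 4ek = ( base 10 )4838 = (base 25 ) 7id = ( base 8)11346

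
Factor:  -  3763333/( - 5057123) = 7^1*31^( - 1)*37^(-1)*353^1*1523^1*4409^( - 1)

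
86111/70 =1230 + 11/70 = 1230.16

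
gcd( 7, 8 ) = 1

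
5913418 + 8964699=14878117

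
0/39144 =0 = 0.00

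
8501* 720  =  6120720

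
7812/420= 93/5  =  18.60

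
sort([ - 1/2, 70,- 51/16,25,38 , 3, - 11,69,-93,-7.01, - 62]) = [ - 93, - 62 , - 11 , - 7.01, - 51/16 , - 1/2, 3,  25, 38, 69,  70 ] 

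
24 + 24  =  48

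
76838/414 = 38419/207 = 185.60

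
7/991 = 7/991 = 0.01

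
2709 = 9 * 301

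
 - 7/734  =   - 7/734 = -  0.01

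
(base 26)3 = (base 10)3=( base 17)3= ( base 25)3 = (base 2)11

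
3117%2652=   465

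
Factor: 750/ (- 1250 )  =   - 3^1*5^( - 1)  =  - 3/5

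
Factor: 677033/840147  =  3^( - 1)*7^1*11^( - 1) * 41^1*337^1*3637^( - 1 )=96719/120021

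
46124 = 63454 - 17330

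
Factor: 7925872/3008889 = 2^4*3^ (- 2) * 13^(  -  1 )*71^1*6977^1*25717^( - 1 ) 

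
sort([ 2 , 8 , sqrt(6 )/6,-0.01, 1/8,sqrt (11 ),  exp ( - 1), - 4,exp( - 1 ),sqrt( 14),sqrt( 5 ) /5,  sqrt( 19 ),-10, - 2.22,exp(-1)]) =[ - 10 , - 4, - 2.22, - 0.01,1/8,exp( - 1),exp( -1 ),  exp( - 1 ),sqrt( 6)/6, sqrt (5 )/5, 2, sqrt(11),sqrt( 14),sqrt( 19),8 ]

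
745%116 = 49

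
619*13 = 8047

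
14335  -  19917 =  - 5582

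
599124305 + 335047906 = 934172211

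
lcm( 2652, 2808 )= 47736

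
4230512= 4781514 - 551002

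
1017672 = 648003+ 369669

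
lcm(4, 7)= 28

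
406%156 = 94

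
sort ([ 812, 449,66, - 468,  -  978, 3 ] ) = [ - 978, - 468, 3, 66, 449 , 812 ] 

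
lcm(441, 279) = 13671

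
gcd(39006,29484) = 18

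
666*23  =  15318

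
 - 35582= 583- 36165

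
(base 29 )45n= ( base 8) 6714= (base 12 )2064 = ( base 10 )3532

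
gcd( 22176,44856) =504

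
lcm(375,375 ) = 375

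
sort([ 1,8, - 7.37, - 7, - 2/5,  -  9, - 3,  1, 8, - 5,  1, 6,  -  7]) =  [ - 9,- 7.37,  -  7, - 7,-5, - 3, - 2/5, 1, 1,  1 , 6, 8, 8]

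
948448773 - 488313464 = 460135309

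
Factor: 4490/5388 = 2^( - 1 )*3^ (  -  1) * 5^1 = 5/6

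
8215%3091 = 2033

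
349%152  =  45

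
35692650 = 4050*8813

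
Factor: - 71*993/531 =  - 3^( - 1 )*59^(-1 )*71^1*331^1  =  - 23501/177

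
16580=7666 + 8914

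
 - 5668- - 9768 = 4100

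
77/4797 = 77/4797 = 0.02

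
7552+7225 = 14777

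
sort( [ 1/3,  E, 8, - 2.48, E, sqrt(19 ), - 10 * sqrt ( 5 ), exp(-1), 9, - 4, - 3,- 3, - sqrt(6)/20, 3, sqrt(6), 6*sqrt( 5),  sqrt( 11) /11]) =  [-10*sqrt(5 ), - 4, -3, - 3,-2.48, - sqrt( 6 ) /20,  sqrt(11) /11,1/3, exp( - 1), sqrt(6),E, E, 3 , sqrt( 19 ),8, 9,6 * sqrt( 5)]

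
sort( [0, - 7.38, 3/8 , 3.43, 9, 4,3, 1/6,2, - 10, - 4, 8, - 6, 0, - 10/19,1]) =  [ -10, - 7.38, - 6 , - 4, - 10/19, 0,  0,1/6, 3/8, 1, 2,3, 3.43, 4, 8, 9 ]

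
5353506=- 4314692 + 9668198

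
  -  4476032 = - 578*7744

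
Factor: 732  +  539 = 31^1*41^1 = 1271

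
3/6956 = 3/6956 = 0.00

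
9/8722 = 9/8722 = 0.00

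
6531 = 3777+2754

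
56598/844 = 67 + 25/422 = 67.06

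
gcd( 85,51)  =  17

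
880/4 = 220 = 220.00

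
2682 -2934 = -252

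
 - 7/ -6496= 1/928 = 0.00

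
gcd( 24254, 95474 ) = 2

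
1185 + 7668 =8853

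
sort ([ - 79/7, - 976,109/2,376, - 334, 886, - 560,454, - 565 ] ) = [ - 976, - 565, -560, - 334, - 79/7,109/2,376,  454, 886] 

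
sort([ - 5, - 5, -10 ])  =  [ - 10, - 5,- 5 ]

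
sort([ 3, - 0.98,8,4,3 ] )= [ - 0.98, 3, 3, 4, 8]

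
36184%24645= 11539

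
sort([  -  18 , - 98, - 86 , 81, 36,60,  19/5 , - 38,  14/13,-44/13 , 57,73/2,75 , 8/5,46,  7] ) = [ - 98, - 86 , - 38, - 18 ,  -  44/13,14/13,8/5,19/5 , 7 , 36,73/2, 46 , 57 , 60,75,81 ]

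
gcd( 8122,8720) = 2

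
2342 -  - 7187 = 9529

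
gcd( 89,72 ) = 1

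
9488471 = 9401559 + 86912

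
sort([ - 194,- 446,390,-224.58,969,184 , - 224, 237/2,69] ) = [ - 446, - 224.58, - 224, - 194,69 , 237/2, 184,390,969] 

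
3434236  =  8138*422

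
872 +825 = 1697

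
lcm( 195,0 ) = 0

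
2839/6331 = 2839/6331 = 0.45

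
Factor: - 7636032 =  -2^6*3^5* 491^1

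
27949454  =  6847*4082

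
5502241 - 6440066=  - 937825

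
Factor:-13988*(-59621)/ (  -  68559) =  - 2^2*3^(-1 )*13^1*269^1*22853^( - 1)* 59621^1 = - 833978548/68559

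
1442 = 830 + 612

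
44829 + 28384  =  73213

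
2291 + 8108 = 10399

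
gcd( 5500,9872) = 4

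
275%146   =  129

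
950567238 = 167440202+783127036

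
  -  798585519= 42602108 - 841187627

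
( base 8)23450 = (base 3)111202021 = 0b10011100101000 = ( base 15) 2E84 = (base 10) 10024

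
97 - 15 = 82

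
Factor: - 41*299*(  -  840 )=10297560 = 2^3 * 3^1*5^1*7^1*13^1*23^1*41^1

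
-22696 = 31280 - 53976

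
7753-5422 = 2331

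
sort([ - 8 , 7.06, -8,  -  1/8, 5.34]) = [-8,  -  8, - 1/8,  5.34, 7.06]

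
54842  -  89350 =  - 34508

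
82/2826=41/1413 = 0.03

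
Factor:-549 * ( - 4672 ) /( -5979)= - 854976/1993 = -2^6*3^1*61^1*73^1 * 1993^ ( - 1) 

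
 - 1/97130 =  - 1 + 97129/97130=- 0.00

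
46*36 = 1656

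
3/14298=1/4766 = 0.00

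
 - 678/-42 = 113/7 = 16.14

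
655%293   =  69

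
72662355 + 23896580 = 96558935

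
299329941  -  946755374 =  - 647425433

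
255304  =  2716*94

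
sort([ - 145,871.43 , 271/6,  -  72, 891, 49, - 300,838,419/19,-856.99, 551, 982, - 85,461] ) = [-856.99,- 300, - 145,-85,- 72, 419/19 , 271/6,  49, 461, 551,838, 871.43, 891, 982] 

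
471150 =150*3141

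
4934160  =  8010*616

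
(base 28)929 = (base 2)1101111010001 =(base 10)7121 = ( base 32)6uh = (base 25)B9L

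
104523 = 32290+72233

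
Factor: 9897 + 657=2^1*3^1*1759^1 = 10554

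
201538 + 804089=1005627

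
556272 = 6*92712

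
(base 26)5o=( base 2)10011010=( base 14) b0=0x9A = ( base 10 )154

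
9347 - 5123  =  4224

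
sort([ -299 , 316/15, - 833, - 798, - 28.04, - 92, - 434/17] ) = [-833, - 798, - 299, - 92, - 28.04, - 434/17,  316/15]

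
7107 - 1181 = 5926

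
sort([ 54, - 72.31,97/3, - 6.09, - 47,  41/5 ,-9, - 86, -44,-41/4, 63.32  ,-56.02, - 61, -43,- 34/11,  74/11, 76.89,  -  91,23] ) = [ - 91, - 86,-72.31,-61, - 56.02 , - 47 ,-44, - 43,-41/4, - 9,-6.09, - 34/11, 74/11,41/5 , 23, 97/3, 54,  63.32, 76.89 ] 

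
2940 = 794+2146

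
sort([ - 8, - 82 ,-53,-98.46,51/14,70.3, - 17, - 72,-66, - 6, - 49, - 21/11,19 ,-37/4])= [ - 98.46, - 82,-72, - 66, - 53, - 49,-17,-37/4,-8, - 6 , - 21/11, 51/14, 19,  70.3] 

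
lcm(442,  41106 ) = 41106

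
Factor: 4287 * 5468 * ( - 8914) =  - 208955890824 = -2^3 *3^1 * 1367^1*1429^1*4457^1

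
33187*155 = 5143985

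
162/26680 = 81/13340 =0.01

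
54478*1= 54478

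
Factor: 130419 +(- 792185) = - 661766 = -2^1*7^1  *  47269^1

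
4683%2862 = 1821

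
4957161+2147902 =7105063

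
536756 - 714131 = - 177375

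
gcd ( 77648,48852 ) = 92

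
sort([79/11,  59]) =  [79/11, 59] 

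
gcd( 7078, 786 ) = 2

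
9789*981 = 9603009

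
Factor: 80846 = 2^1*40423^1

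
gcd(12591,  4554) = 9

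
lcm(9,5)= 45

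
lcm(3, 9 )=9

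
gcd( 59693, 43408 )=1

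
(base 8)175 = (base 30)45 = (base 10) 125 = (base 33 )3q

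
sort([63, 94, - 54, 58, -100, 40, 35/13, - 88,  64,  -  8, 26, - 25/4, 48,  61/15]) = [ - 100 , - 88, - 54, - 8, - 25/4, 35/13 , 61/15, 26, 40,  48, 58,63, 64,  94 ]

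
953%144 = 89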